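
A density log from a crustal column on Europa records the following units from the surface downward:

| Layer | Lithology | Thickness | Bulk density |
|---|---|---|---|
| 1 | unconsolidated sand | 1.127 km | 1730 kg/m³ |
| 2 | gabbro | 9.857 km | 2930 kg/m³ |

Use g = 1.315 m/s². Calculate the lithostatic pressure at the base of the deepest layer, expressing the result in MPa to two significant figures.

41 MPa

unconsolidated sand: 1730 kg/m³ × 1.315 m/s² × 1127 m = 2.564×10^6 Pa = 2.564 MPa
gabbro: 2930 kg/m³ × 1.315 m/s² × 9857 m = 3.798×10^7 Pa = 37.98 MPa
Total = 2.564 + 37.98 = 40.542 MPa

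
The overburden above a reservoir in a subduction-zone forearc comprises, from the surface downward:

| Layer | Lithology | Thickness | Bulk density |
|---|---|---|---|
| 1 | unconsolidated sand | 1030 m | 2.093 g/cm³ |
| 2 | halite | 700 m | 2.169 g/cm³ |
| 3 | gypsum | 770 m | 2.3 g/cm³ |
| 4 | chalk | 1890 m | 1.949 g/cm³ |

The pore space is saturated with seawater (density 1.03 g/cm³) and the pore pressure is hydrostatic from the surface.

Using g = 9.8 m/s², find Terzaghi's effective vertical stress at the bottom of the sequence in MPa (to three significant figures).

45.1 MPa

Overburden (lithostatic) stress σ_v:
unconsolidated sand: 2093 kg/m³ × 9.8 m/s² × 1030 m = 2.113×10^7 Pa = 21.13 MPa
halite: 2169 kg/m³ × 9.8 m/s² × 700 m = 1.488×10^7 Pa = 14.88 MPa
gypsum: 2300 kg/m³ × 9.8 m/s² × 770 m = 1.736×10^7 Pa = 17.36 MPa
chalk: 1949 kg/m³ × 9.8 m/s² × 1890 m = 3.610×10^7 Pa = 36.10 MPa
Total = 21.13 + 14.88 + 17.36 + 36.10 = 89.461 MPa
Pore pressure P_p = 1030 kg/m³ × 9.8 m/s² × 4390 m = 4.431×10^7 Pa = 44.31 MPa
Effective stress σ' = σ_v − P_p = 89.46 − 44.31 = 45.149 MPa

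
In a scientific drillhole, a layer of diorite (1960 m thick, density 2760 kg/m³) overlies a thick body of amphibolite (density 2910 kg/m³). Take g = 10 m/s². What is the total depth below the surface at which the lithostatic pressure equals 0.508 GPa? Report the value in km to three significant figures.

Pressure at base of upper layers: 2760×10×1960 = 5.410×10^7 Pa = 0.05410 GPa
Remaining pressure to be supplied by amphibolite: 5.080×10^8 − 5.410×10^7 = 4.539×10^8 Pa
Additional depth in amphibolite = 4.539×10^8 Pa / (2910 kg/m³ × 10 m/s²) = 15598 m
Total depth = 1960 m + 15598 m = 17558 m
= 17.558 km

17.6 km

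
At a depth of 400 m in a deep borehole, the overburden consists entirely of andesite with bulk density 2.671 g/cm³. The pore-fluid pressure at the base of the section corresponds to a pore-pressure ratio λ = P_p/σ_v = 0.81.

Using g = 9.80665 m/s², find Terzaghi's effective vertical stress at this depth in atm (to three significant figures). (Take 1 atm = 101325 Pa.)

19.6 atm

Overburden (lithostatic) stress σ_v:
andesite: 2671 kg/m³ × 9.80665 m/s² × 400 m = 1.048×10^7 Pa = 10.48 MPa
Pore pressure P_p = λ·σ_v = 0.81 × 10.48 MPa = 8.487 MPa
Effective stress σ' = σ_v − P_p = 10.48 − 8.487 = 1.9907 MPa = 19.647 atm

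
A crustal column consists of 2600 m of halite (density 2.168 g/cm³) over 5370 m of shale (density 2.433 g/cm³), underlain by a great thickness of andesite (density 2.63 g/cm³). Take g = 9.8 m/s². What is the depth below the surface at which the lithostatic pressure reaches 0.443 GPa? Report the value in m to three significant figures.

Pressure at base of upper layers: 2168×9.8×2600 + 2433×9.8×5370 = 1.833×10^8 Pa = 0.1833 GPa
Remaining pressure to be supplied by andesite: 4.430×10^8 − 1.833×10^8 = 2.597×10^8 Pa
Additional depth in andesite = 2.597×10^8 Pa / (2630 kg/m³ × 9.8 m/s²) = 10077 m
Total depth = 7970 m + 10077 m = 18047 m

18000 m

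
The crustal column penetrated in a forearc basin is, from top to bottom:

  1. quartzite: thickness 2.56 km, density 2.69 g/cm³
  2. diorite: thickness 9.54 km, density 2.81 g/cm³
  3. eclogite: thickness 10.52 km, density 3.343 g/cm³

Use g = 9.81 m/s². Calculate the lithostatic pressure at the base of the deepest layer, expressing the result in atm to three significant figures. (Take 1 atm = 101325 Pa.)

6670 atm

quartzite: 2690 kg/m³ × 9.81 m/s² × 2560 m = 6.756×10^7 Pa = 666.7 atm
diorite: 2810 kg/m³ × 9.81 m/s² × 9540 m = 2.630×10^8 Pa = 2595 atm
eclogite: 3343 kg/m³ × 9.81 m/s² × 10520 m = 3.450×10^8 Pa = 3405 atm
Total = 666.7 + 2595 + 3405 = 6667.0 atm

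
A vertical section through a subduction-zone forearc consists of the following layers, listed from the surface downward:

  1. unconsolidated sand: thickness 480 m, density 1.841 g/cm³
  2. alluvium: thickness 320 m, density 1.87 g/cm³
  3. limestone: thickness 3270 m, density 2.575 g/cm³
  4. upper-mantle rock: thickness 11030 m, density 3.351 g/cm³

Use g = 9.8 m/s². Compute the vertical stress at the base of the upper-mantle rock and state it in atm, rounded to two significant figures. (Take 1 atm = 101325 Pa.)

unconsolidated sand: 1841 kg/m³ × 9.8 m/s² × 480 m = 8.660×10^6 Pa = 85.47 atm
alluvium: 1870 kg/m³ × 9.8 m/s² × 320 m = 5.864×10^6 Pa = 57.88 atm
limestone: 2575 kg/m³ × 9.8 m/s² × 3270 m = 8.252×10^7 Pa = 814.4 atm
upper-mantle rock: 3351 kg/m³ × 9.8 m/s² × 11030 m = 3.622×10^8 Pa = 3575 atm
Total = 85.47 + 57.88 + 814.4 + 3575 = 4532.6 atm

4500 atm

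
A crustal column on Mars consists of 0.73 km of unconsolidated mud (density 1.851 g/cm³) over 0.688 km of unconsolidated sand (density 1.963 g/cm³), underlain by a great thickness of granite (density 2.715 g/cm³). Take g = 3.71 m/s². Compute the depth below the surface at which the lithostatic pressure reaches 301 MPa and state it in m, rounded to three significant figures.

Pressure at base of upper layers: 1851×3.71×730 + 1963×3.71×688 = 1.002×10^7 Pa = 10.02 MPa
Remaining pressure to be supplied by granite: 3.010×10^8 − 1.002×10^7 = 2.910×10^8 Pa
Additional depth in granite = 2.910×10^8 Pa / (2715 kg/m³ × 3.71 m/s²) = 28888 m
Total depth = 1418 m + 28888 m = 30306 m

30300 m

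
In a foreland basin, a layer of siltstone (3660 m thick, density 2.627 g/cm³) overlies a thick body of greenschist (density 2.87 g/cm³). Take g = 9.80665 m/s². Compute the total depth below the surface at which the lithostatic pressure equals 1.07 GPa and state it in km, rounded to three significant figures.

Pressure at base of upper layers: 2627×9.80665×3660 = 9.429×10^7 Pa = 0.09429 GPa
Remaining pressure to be supplied by greenschist: 1.070×10^9 − 9.429×10^7 = 9.757×10^8 Pa
Additional depth in greenschist = 9.757×10^8 Pa / (2870 kg/m³ × 9.80665 m/s²) = 34667 m
Total depth = 3660 m + 34667 m = 38327 m
= 38.327 km

38.3 km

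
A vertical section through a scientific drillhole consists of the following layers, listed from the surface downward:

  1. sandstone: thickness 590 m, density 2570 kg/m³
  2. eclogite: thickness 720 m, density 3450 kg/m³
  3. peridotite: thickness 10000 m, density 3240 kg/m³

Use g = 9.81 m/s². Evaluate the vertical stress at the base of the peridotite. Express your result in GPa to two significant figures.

0.36 GPa

sandstone: 2570 kg/m³ × 9.81 m/s² × 590 m = 1.487×10^7 Pa = 0.01487 GPa
eclogite: 3450 kg/m³ × 9.81 m/s² × 720 m = 2.437×10^7 Pa = 0.02437 GPa
peridotite: 3240 kg/m³ × 9.81 m/s² × 10000 m = 3.178×10^8 Pa = 0.3178 GPa
Total = 0.01487 + 0.02437 + 0.3178 = 0.35709 GPa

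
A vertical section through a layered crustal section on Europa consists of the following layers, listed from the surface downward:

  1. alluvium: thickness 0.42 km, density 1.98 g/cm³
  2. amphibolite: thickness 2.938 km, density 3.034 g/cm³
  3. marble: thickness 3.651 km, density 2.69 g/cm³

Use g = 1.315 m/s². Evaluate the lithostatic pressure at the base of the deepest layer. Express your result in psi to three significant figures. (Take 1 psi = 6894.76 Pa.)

alluvium: 1980 kg/m³ × 1.315 m/s² × 420 m = 1.094×10^6 Pa = 158.6 psi
amphibolite: 3034 kg/m³ × 1.315 m/s² × 2938 m = 1.172×10^7 Pa = 1700 psi
marble: 2690 kg/m³ × 1.315 m/s² × 3651 m = 1.291×10^7 Pa = 1873 psi
Total = 158.6 + 1700 + 1873 = 3731.8 psi

3730 psi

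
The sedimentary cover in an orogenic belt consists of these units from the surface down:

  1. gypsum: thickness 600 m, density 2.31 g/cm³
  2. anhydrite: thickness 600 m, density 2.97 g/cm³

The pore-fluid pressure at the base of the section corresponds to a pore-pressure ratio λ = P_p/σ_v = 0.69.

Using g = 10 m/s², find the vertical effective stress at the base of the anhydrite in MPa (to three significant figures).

9.82 MPa

Overburden (lithostatic) stress σ_v:
gypsum: 2310 kg/m³ × 10 m/s² × 600 m = 1.386×10^7 Pa = 13.86 MPa
anhydrite: 2970 kg/m³ × 10 m/s² × 600 m = 1.782×10^7 Pa = 17.82 MPa
Total = 13.86 + 17.82 = 31.680 MPa
Pore pressure P_p = λ·σ_v = 0.69 × 31.68 MPa = 21.86 MPa
Effective stress σ' = σ_v − P_p = 31.68 − 21.86 = 9.8208 MPa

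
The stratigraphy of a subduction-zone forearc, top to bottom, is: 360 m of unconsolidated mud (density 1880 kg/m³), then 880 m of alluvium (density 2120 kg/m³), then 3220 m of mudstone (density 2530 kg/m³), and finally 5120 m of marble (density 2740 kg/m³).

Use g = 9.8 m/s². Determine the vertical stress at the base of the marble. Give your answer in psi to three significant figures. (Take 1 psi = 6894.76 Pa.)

unconsolidated mud: 1880 kg/m³ × 9.8 m/s² × 360 m = 6.633×10^6 Pa = 962.0 psi
alluvium: 2120 kg/m³ × 9.8 m/s² × 880 m = 1.828×10^7 Pa = 2652 psi
mudstone: 2530 kg/m³ × 9.8 m/s² × 3220 m = 7.984×10^7 Pa = 11579 psi
marble: 2740 kg/m³ × 9.8 m/s² × 5120 m = 1.375×10^8 Pa = 19940 psi
Total = 962.0 + 2652 + 11579 + 19940 = 35133 psi

35100 psi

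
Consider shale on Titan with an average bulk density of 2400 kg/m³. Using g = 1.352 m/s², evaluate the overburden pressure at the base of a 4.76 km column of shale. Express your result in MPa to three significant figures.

shale: 2400 kg/m³ × 1.352 m/s² × 4760 m = 1.545×10^7 Pa = 15.45 MPa

15.4 MPa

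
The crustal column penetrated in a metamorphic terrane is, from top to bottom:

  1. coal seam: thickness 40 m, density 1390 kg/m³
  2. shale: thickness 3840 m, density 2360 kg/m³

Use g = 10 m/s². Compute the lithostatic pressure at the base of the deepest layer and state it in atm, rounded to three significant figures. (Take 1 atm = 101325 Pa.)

coal seam: 1390 kg/m³ × 10 m/s² × 40 m = 5.560×10^5 Pa = 5.487 atm
shale: 2360 kg/m³ × 10 m/s² × 3840 m = 9.062×10^7 Pa = 894.4 atm
Total = 5.487 + 894.4 = 899.88 atm

900 atm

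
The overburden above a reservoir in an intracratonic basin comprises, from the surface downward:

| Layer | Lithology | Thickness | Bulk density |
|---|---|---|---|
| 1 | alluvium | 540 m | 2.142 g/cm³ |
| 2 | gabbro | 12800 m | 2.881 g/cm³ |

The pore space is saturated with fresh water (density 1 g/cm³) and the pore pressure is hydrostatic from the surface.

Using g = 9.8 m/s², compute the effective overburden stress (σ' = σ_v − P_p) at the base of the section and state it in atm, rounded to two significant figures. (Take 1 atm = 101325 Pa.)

Overburden (lithostatic) stress σ_v:
alluvium: 2142 kg/m³ × 9.8 m/s² × 540 m = 1.134×10^7 Pa = 11.34 MPa
gabbro: 2881 kg/m³ × 9.8 m/s² × 12800 m = 3.614×10^8 Pa = 361.4 MPa
Total = 11.34 + 361.4 = 372.73 MPa
Pore pressure P_p = 1000 kg/m³ × 9.8 m/s² × 13340 m = 1.307×10^8 Pa = 130.7 MPa
Effective stress σ' = σ_v − P_p = 372.7 − 130.7 = 242.00 MPa = 2388.3 atm

2400 atm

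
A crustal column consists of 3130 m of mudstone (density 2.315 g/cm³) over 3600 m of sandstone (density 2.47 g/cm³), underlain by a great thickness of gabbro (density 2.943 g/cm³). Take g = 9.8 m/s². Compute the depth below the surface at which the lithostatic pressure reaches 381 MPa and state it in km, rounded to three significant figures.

Pressure at base of upper layers: 2315×9.8×3130 + 2470×9.8×3600 = 1.582×10^8 Pa = 158.2 MPa
Remaining pressure to be supplied by gabbro: 3.810×10^8 − 1.582×10^8 = 2.228×10^8 Pa
Additional depth in gabbro = 2.228×10^8 Pa / (2943 kg/m³ × 9.8 m/s²) = 7726.7 m
Total depth = 6730 m + 7726.7 m = 14457 m
= 14.457 km

14.5 km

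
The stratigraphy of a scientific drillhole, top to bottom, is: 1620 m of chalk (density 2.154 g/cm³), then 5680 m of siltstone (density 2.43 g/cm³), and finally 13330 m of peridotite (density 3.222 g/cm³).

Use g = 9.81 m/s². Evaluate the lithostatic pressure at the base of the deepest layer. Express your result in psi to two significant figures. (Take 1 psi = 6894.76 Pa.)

chalk: 2154 kg/m³ × 9.81 m/s² × 1620 m = 3.423×10^7 Pa = 4965 psi
siltstone: 2430 kg/m³ × 9.81 m/s² × 5680 m = 1.354×10^8 Pa = 19638 psi
peridotite: 3222 kg/m³ × 9.81 m/s² × 13330 m = 4.213×10^8 Pa = 61109 psi
Total = 4965 + 19638 + 61109 = 85712 psi

86000 psi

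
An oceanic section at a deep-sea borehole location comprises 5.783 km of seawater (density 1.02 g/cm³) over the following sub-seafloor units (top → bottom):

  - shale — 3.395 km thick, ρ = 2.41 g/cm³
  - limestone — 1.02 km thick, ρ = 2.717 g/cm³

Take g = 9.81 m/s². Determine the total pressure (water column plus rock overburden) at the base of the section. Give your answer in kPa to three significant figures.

seawater: 1020 kg/m³ × 9.81 m/s² × 5783 m = 5.787×10^7 Pa = 57866 kPa
shale: 2410 kg/m³ × 9.81 m/s² × 3395 m = 8.026×10^7 Pa = 80265 kPa
limestone: 2717 kg/m³ × 9.81 m/s² × 1020 m = 2.719×10^7 Pa = 27187 kPa
Total = 57866 + 80265 + 27187 = 1.6532×10^5 kPa

165000 kPa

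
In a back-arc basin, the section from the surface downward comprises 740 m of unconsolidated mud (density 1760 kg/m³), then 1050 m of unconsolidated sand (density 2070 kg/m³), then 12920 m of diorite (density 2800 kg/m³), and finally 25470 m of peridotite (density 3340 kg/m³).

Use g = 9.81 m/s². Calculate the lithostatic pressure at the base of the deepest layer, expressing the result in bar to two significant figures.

unconsolidated mud: 1760 kg/m³ × 9.81 m/s² × 740 m = 1.278×10^7 Pa = 127.8 bar
unconsolidated sand: 2070 kg/m³ × 9.81 m/s² × 1050 m = 2.132×10^7 Pa = 213.2 bar
diorite: 2800 kg/m³ × 9.81 m/s² × 12920 m = 3.549×10^8 Pa = 3549 bar
peridotite: 3340 kg/m³ × 9.81 m/s² × 25470 m = 8.345×10^8 Pa = 8345 bar
Total = 127.8 + 213.2 + 3549 + 8345 = 12235 bar

12000 bar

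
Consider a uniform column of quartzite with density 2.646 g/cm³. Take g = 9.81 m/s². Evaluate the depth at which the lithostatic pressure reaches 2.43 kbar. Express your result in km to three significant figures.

9.36 km

h = P/(ρg) = 2.43 kbar / (2646 kg/m³ × 9.81 m/s²) = 2.430×10^8 Pa / 25957 Pa/m = 9361.5 m
= 9.3615 km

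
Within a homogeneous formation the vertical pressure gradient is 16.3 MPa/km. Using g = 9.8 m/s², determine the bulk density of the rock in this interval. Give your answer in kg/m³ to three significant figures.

ρ = (dP/dz)/g = 16.3 MPa/km / 9.8 m/s² = 16300 Pa/m / 9.8 m/s² = 1663.3 kg/m³

1660 kg/m³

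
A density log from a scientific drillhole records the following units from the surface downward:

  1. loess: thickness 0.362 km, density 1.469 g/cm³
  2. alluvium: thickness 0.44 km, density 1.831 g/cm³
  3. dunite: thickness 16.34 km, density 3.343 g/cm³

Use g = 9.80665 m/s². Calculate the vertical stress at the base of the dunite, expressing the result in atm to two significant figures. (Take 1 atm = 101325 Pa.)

5400 atm

loess: 1469 kg/m³ × 9.80665 m/s² × 362 m = 5.215×10^6 Pa = 51.47 atm
alluvium: 1831 kg/m³ × 9.80665 m/s² × 440 m = 7.901×10^6 Pa = 77.97 atm
dunite: 3343 kg/m³ × 9.80665 m/s² × 16340 m = 5.357×10^8 Pa = 5287 atm
Total = 51.47 + 77.97 + 5287 = 5416.2 atm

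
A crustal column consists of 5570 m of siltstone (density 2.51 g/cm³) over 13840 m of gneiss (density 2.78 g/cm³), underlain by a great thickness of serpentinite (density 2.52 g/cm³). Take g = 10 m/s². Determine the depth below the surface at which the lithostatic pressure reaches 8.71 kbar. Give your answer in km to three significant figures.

33.2 km

Pressure at base of upper layers: 2510×10×5570 + 2780×10×13840 = 5.246×10^8 Pa = 5.246 kbar
Remaining pressure to be supplied by serpentinite: 8.710×10^8 − 5.246×10^8 = 3.464×10^8 Pa
Additional depth in serpentinite = 3.464×10^8 Pa / (2520 kg/m³ × 10 m/s²) = 13748 m
Total depth = 19410 m + 13748 m = 33158 m
= 33.158 km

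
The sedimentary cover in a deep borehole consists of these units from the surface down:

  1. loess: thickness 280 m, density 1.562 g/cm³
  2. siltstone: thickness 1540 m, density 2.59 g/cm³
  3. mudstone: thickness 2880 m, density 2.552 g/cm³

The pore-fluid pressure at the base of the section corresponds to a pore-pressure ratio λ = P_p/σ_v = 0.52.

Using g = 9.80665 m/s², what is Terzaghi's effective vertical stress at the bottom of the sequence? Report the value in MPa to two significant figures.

Overburden (lithostatic) stress σ_v:
loess: 1562 kg/m³ × 9.80665 m/s² × 280 m = 4.289×10^6 Pa = 4.289 MPa
siltstone: 2590 kg/m³ × 9.80665 m/s² × 1540 m = 3.911×10^7 Pa = 39.11 MPa
mudstone: 2552 kg/m³ × 9.80665 m/s² × 2880 m = 7.208×10^7 Pa = 72.08 MPa
Total = 4.289 + 39.11 + 72.08 = 115.48 MPa
Pore pressure P_p = λ·σ_v = 0.52 × 115.5 MPa = 60.05 MPa
Effective stress σ' = σ_v − P_p = 115.5 − 60.05 = 55.431 MPa

55 MPa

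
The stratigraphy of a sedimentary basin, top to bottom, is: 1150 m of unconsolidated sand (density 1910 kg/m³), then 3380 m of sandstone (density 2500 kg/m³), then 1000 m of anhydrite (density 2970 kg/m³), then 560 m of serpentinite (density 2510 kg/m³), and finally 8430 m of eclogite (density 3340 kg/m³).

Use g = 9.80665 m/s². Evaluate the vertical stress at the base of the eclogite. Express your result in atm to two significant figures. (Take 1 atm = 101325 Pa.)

4200 atm

unconsolidated sand: 1910 kg/m³ × 9.80665 m/s² × 1150 m = 2.154×10^7 Pa = 212.6 atm
sandstone: 2500 kg/m³ × 9.80665 m/s² × 3380 m = 8.287×10^7 Pa = 817.8 atm
anhydrite: 2970 kg/m³ × 9.80665 m/s² × 1000 m = 2.913×10^7 Pa = 287.4 atm
serpentinite: 2510 kg/m³ × 9.80665 m/s² × 560 m = 1.378×10^7 Pa = 136.0 atm
eclogite: 3340 kg/m³ × 9.80665 m/s² × 8430 m = 2.761×10^8 Pa = 2725 atm
Total = 212.6 + 817.8 + 287.4 + 136.0 + 2725 = 4179.0 atm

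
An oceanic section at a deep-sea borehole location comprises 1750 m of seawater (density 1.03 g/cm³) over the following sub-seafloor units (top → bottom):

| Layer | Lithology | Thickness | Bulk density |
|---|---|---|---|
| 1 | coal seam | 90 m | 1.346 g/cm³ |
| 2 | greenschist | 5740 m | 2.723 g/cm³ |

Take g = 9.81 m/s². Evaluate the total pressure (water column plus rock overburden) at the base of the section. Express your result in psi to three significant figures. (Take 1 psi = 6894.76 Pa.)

25000 psi

seawater: 1030 kg/m³ × 9.81 m/s² × 1750 m = 1.768×10^7 Pa = 2565 psi
coal seam: 1346 kg/m³ × 9.81 m/s² × 90 m = 1.188×10^6 Pa = 172.4 psi
greenschist: 2723 kg/m³ × 9.81 m/s² × 5740 m = 1.533×10^8 Pa = 22239 psi
Total = 2565 + 172.4 + 22239 = 24976 psi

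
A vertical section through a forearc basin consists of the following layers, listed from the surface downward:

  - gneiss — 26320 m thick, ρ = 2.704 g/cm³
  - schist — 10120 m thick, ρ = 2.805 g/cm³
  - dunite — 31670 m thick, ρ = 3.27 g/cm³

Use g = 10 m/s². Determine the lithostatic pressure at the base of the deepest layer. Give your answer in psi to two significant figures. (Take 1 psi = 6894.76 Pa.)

290000 psi

gneiss: 2704 kg/m³ × 10 m/s² × 26320 m = 7.117×10^8 Pa = 1.032×10^5 psi
schist: 2805 kg/m³ × 10 m/s² × 10120 m = 2.839×10^8 Pa = 41171 psi
dunite: 3270 kg/m³ × 10 m/s² × 31670 m = 1.036×10^9 Pa = 1.502×10^5 psi
Total = 1.032×10^5 + 41171 + 1.502×10^5 = 2.9460×10^5 psi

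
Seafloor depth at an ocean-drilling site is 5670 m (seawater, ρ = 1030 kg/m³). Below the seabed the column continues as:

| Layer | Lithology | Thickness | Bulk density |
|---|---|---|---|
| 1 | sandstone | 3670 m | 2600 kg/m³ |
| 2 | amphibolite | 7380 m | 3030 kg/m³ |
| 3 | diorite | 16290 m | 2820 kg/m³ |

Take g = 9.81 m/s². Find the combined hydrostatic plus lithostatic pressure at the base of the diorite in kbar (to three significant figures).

seawater: 1030 kg/m³ × 9.81 m/s² × 5670 m = 5.729×10^7 Pa = 0.5729 kbar
sandstone: 2600 kg/m³ × 9.81 m/s² × 3670 m = 9.361×10^7 Pa = 0.9361 kbar
amphibolite: 3030 kg/m³ × 9.81 m/s² × 7380 m = 2.194×10^8 Pa = 2.194 kbar
diorite: 2820 kg/m³ × 9.81 m/s² × 16290 m = 4.506×10^8 Pa = 4.506 kbar
Total = 0.5729 + 0.9361 + 2.194 + 4.506 = 8.2091 kbar

8.21 kbar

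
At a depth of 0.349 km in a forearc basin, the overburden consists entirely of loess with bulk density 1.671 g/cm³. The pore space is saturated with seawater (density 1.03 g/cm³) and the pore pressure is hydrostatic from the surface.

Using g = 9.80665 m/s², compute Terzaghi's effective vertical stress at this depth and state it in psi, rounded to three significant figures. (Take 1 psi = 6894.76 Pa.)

Overburden (lithostatic) stress σ_v:
loess: 1671 kg/m³ × 9.80665 m/s² × 349 m = 5.719×10^6 Pa = 5.719 MPa
Pore pressure P_p = 1030 kg/m³ × 9.80665 m/s² × 349 m = 3.525×10^6 Pa = 3.525 MPa
Effective stress σ' = σ_v − P_p = 5.719 − 3.525 = 2.1938 MPa = 318.19 psi

318 psi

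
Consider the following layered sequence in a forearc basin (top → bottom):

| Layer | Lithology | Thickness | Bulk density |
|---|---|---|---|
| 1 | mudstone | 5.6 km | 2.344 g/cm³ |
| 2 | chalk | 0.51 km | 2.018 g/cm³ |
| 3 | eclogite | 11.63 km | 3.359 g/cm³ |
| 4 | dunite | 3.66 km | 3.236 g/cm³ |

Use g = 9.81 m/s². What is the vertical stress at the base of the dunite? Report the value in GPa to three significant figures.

mudstone: 2344 kg/m³ × 9.81 m/s² × 5600 m = 1.288×10^8 Pa = 0.1288 GPa
chalk: 2018 kg/m³ × 9.81 m/s² × 510 m = 1.010×10^7 Pa = 0.01010 GPa
eclogite: 3359 kg/m³ × 9.81 m/s² × 11630 m = 3.832×10^8 Pa = 0.3832 GPa
dunite: 3236 kg/m³ × 9.81 m/s² × 3660 m = 1.162×10^8 Pa = 0.1162 GPa
Total = 0.1288 + 0.01010 + 0.3832 + 0.1162 = 0.63828 GPa

0.638 GPa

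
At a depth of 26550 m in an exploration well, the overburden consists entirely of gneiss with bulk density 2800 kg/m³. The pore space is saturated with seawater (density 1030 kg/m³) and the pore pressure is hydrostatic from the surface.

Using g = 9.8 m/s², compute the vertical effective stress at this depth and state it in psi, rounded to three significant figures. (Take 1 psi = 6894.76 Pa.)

Overburden (lithostatic) stress σ_v:
gneiss: 2800 kg/m³ × 9.8 m/s² × 26550 m = 7.285×10^8 Pa = 728.5 MPa
Pore pressure P_p = 1030 kg/m³ × 9.8 m/s² × 26550 m = 2.680×10^8 Pa = 268.0 MPa
Effective stress σ' = σ_v − P_p = 728.5 − 268.0 = 460.54 MPa = 66795 psi

66800 psi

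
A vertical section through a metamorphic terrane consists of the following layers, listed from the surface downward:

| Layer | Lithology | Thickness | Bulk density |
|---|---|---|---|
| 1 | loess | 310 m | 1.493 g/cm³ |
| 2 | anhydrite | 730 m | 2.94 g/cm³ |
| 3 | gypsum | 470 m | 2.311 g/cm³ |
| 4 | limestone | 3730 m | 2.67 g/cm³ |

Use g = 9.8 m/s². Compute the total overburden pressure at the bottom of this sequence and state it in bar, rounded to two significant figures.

loess: 1493 kg/m³ × 9.8 m/s² × 310 m = 4.536×10^6 Pa = 45.36 bar
anhydrite: 2940 kg/m³ × 9.8 m/s² × 730 m = 2.103×10^7 Pa = 210.3 bar
gypsum: 2311 kg/m³ × 9.8 m/s² × 470 m = 1.064×10^7 Pa = 106.4 bar
limestone: 2670 kg/m³ × 9.8 m/s² × 3730 m = 9.760×10^7 Pa = 976.0 bar
Total = 45.36 + 210.3 + 106.4 + 976.0 = 1338.1 bar

1300 bar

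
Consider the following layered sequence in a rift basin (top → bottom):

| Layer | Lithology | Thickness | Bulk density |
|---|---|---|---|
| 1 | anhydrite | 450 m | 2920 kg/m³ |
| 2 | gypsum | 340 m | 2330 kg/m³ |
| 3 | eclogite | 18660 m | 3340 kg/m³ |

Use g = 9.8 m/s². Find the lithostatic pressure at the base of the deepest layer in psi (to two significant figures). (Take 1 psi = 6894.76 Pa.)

92000 psi

anhydrite: 2920 kg/m³ × 9.8 m/s² × 450 m = 1.288×10^7 Pa = 1868 psi
gypsum: 2330 kg/m³ × 9.8 m/s² × 340 m = 7.764×10^6 Pa = 1126 psi
eclogite: 3340 kg/m³ × 9.8 m/s² × 18660 m = 6.108×10^8 Pa = 88586 psi
Total = 1868 + 1126 + 88586 = 91580 psi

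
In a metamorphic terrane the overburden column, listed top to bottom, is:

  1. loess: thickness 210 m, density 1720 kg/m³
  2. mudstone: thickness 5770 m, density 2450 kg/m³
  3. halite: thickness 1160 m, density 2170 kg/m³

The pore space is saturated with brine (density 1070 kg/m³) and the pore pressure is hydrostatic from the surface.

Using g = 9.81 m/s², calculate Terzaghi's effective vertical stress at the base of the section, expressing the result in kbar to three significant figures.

Overburden (lithostatic) stress σ_v:
loess: 1720 kg/m³ × 9.81 m/s² × 210 m = 3.543×10^6 Pa = 3.543 MPa
mudstone: 2450 kg/m³ × 9.81 m/s² × 5770 m = 1.387×10^8 Pa = 138.7 MPa
halite: 2170 kg/m³ × 9.81 m/s² × 1160 m = 2.469×10^7 Pa = 24.69 MPa
Total = 3.543 + 138.7 + 24.69 = 166.92 MPa
Pore pressure P_p = 1070 kg/m³ × 9.81 m/s² × 7140 m = 7.495×10^7 Pa = 74.95 MPa
Effective stress σ' = σ_v − P_p = 166.9 − 74.95 = 91.970 MPa = 0.91970 kbar

0.920 kbar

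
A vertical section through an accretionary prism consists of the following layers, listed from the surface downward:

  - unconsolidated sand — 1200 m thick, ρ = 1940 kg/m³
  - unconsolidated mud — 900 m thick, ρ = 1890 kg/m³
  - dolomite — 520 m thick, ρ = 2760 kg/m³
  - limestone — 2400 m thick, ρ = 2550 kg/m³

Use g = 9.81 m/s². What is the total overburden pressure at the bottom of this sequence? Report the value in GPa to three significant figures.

unconsolidated sand: 1940 kg/m³ × 9.81 m/s² × 1200 m = 2.284×10^7 Pa = 0.02284 GPa
unconsolidated mud: 1890 kg/m³ × 9.81 m/s² × 900 m = 1.669×10^7 Pa = 0.01669 GPa
dolomite: 2760 kg/m³ × 9.81 m/s² × 520 m = 1.408×10^7 Pa = 0.01408 GPa
limestone: 2550 kg/m³ × 9.81 m/s² × 2400 m = 6.004×10^7 Pa = 0.06004 GPa
Total = 0.02284 + 0.01669 + 0.01408 + 0.06004 = 0.11364 GPa

0.114 GPa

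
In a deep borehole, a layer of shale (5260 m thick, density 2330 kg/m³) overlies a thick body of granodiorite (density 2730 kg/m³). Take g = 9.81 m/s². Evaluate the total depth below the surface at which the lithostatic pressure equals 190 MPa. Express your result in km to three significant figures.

Pressure at base of upper layers: 2330×9.81×5260 = 1.202×10^8 Pa = 120.2 MPa
Remaining pressure to be supplied by granodiorite: 1.900×10^8 − 1.202×10^8 = 6.977×10^7 Pa
Additional depth in granodiorite = 6.977×10^7 Pa / (2730 kg/m³ × 9.81 m/s²) = 2605.2 m
Total depth = 5260 m + 2605.2 m = 7865.2 m
= 7.8652 km

7.87 km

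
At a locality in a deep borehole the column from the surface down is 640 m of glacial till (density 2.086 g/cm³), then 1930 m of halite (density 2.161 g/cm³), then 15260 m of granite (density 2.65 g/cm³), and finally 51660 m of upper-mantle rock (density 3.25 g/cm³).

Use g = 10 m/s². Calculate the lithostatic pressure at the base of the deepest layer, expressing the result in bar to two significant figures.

glacial till: 2086 kg/m³ × 10 m/s² × 640 m = 1.335×10^7 Pa = 133.5 bar
halite: 2161 kg/m³ × 10 m/s² × 1930 m = 4.171×10^7 Pa = 417.1 bar
granite: 2650 kg/m³ × 10 m/s² × 15260 m = 4.044×10^8 Pa = 4044 bar
upper-mantle rock: 3250 kg/m³ × 10 m/s² × 51660 m = 1.679×10^9 Pa = 16790 bar
Total = 133.5 + 417.1 + 4044 + 16790 = 21384 bar

21000 bar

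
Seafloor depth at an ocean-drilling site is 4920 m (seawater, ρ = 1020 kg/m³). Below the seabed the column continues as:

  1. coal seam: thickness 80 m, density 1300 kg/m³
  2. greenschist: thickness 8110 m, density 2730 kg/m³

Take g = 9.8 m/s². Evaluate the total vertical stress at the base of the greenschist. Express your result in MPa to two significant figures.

seawater: 1020 kg/m³ × 9.8 m/s² × 4920 m = 4.918×10^7 Pa = 49.18 MPa
coal seam: 1300 kg/m³ × 9.8 m/s² × 80 m = 1.019×10^6 Pa = 1.019 MPa
greenschist: 2730 kg/m³ × 9.8 m/s² × 8110 m = 2.170×10^8 Pa = 217.0 MPa
Total = 49.18 + 1.019 + 217.0 = 267.17 MPa

270 MPa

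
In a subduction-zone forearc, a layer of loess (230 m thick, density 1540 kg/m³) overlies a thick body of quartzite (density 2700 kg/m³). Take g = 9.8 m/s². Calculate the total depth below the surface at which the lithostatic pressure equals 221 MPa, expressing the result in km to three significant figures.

8.45 km

Pressure at base of upper layers: 1540×9.8×230 = 3.471×10^6 Pa = 3.471 MPa
Remaining pressure to be supplied by quartzite: 2.210×10^8 − 3.471×10^6 = 2.175×10^8 Pa
Additional depth in quartzite = 2.175×10^8 Pa / (2700 kg/m³ × 9.8 m/s²) = 8221.0 m
Total depth = 230 m + 8221.0 m = 8451.0 m
= 8.4510 km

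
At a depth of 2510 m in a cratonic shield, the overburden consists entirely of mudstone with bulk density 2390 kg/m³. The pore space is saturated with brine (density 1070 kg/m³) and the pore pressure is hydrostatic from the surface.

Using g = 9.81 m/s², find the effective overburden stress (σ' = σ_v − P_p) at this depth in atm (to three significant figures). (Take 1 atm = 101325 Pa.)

321 atm

Overburden (lithostatic) stress σ_v:
mudstone: 2390 kg/m³ × 9.81 m/s² × 2510 m = 5.885×10^7 Pa = 58.85 MPa
Pore pressure P_p = 1070 kg/m³ × 9.81 m/s² × 2510 m = 2.635×10^7 Pa = 26.35 MPa
Effective stress σ' = σ_v − P_p = 58.85 − 26.35 = 32.502 MPa = 320.77 atm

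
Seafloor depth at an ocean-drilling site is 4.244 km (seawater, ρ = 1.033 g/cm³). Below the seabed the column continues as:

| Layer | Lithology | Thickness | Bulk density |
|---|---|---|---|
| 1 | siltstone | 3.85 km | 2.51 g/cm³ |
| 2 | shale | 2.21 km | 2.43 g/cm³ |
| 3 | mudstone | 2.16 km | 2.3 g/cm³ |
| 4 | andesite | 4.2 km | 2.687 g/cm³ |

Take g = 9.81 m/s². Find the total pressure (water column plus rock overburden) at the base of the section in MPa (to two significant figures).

seawater: 1033 kg/m³ × 9.81 m/s² × 4244 m = 4.301×10^7 Pa = 43.01 MPa
siltstone: 2510 kg/m³ × 9.81 m/s² × 3850 m = 9.480×10^7 Pa = 94.80 MPa
shale: 2430 kg/m³ × 9.81 m/s² × 2210 m = 5.268×10^7 Pa = 52.68 MPa
mudstone: 2300 kg/m³ × 9.81 m/s² × 2160 m = 4.874×10^7 Pa = 48.74 MPa
andesite: 2687 kg/m³ × 9.81 m/s² × 4200 m = 1.107×10^8 Pa = 110.7 MPa
Total = 43.01 + 94.80 + 52.68 + 48.74 + 110.7 = 349.93 MPa

350 MPa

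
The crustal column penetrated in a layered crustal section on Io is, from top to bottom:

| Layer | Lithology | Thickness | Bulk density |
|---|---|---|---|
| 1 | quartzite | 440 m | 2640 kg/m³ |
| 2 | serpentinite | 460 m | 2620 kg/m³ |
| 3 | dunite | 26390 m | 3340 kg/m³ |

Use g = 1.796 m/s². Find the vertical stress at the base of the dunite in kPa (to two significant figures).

quartzite: 2640 kg/m³ × 1.796 m/s² × 440 m = 2.086×10^6 Pa = 2086 kPa
serpentinite: 2620 kg/m³ × 1.796 m/s² × 460 m = 2.165×10^6 Pa = 2165 kPa
dunite: 3340 kg/m³ × 1.796 m/s² × 26390 m = 1.583×10^8 Pa = 1.583×10^5 kPa
Total = 2086 + 2165 + 1.583×10^5 = 1.6255×10^5 kPa

160000 kPa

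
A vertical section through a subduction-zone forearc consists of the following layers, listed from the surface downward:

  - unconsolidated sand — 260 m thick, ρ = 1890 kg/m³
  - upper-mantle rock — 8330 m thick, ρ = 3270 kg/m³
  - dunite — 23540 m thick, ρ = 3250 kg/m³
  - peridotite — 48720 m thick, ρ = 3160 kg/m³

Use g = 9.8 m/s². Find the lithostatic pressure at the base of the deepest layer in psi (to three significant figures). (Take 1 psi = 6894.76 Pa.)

unconsolidated sand: 1890 kg/m³ × 9.8 m/s² × 260 m = 4.816×10^6 Pa = 698.5 psi
upper-mantle rock: 3270 kg/m³ × 9.8 m/s² × 8330 m = 2.669×10^8 Pa = 38717 psi
dunite: 3250 kg/m³ × 9.8 m/s² × 23540 m = 7.497×10^8 Pa = 1.087×10^5 psi
peridotite: 3160 kg/m³ × 9.8 m/s² × 48720 m = 1.509×10^9 Pa = 2.188×10^5 psi
Total = 698.5 + 38717 + 1.087×10^5 + 2.188×10^5 = 3.6698×10^5 psi

367000 psi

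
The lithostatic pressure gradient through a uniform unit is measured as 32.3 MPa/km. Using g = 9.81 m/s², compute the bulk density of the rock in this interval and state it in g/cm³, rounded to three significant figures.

ρ = (dP/dz)/g = 32.3 MPa/km / 9.81 m/s² = 32300 Pa/m / 9.81 m/s² = 3292.6 kg/m³
= 3.293 g/cm³

3.29 g/cm³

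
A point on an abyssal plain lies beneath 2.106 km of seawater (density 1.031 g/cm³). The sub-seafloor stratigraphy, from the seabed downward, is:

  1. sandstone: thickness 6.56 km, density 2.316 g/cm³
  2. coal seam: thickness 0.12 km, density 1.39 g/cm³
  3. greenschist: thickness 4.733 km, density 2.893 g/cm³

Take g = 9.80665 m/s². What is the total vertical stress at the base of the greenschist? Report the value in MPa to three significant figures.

306 MPa

seawater: 1031 kg/m³ × 9.80665 m/s² × 2106 m = 2.129×10^7 Pa = 21.29 MPa
sandstone: 2316 kg/m³ × 9.80665 m/s² × 6560 m = 1.490×10^8 Pa = 149.0 MPa
coal seam: 1390 kg/m³ × 9.80665 m/s² × 120 m = 1.636×10^6 Pa = 1.636 MPa
greenschist: 2893 kg/m³ × 9.80665 m/s² × 4733 m = 1.343×10^8 Pa = 134.3 MPa
Total = 21.29 + 149.0 + 1.636 + 134.3 = 306.20 MPa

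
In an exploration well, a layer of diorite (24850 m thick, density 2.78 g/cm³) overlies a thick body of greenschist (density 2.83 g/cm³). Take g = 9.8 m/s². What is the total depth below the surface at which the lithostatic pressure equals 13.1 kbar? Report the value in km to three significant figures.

47.7 km

Pressure at base of upper layers: 2780×9.8×24850 = 6.770×10^8 Pa = 6.770 kbar
Remaining pressure to be supplied by greenschist: 1.310×10^9 − 6.770×10^8 = 6.330×10^8 Pa
Additional depth in greenschist = 6.330×10^8 Pa / (2830 kg/m³ × 9.8 m/s²) = 22823 m
Total depth = 24850 m + 22823 m = 47673 m
= 47.673 km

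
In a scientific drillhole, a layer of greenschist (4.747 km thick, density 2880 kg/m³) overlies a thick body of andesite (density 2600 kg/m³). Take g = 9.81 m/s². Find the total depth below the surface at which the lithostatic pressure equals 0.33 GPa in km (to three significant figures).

12.4 km

Pressure at base of upper layers: 2880×9.81×4747 = 1.341×10^8 Pa = 0.1341 GPa
Remaining pressure to be supplied by andesite: 3.300×10^8 − 1.341×10^8 = 1.959×10^8 Pa
Additional depth in andesite = 1.959×10^8 Pa / (2600 kg/m³ × 9.81 m/s²) = 7679.9 m
Total depth = 4747 m + 7679.9 m = 12427 m
= 12.427 km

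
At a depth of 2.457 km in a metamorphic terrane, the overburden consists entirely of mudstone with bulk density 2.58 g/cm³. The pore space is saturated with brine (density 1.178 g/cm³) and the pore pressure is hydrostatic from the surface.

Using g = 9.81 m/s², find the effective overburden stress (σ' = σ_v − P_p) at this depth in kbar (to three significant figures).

Overburden (lithostatic) stress σ_v:
mudstone: 2580 kg/m³ × 9.81 m/s² × 2457 m = 6.219×10^7 Pa = 62.19 MPa
Pore pressure P_p = 1178 kg/m³ × 9.81 m/s² × 2457 m = 2.839×10^7 Pa = 28.39 MPa
Effective stress σ' = σ_v − P_p = 62.19 − 28.39 = 33.793 MPa = 0.33793 kbar

0.338 kbar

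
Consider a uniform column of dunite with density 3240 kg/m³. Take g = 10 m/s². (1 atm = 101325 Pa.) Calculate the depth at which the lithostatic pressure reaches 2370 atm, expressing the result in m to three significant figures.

h = P/(ρg) = 2370 atm / (3240 kg/m³ × 10 m/s²) = 2.401×10^8 Pa / 32400 Pa/m = 7411.7 m

7410 m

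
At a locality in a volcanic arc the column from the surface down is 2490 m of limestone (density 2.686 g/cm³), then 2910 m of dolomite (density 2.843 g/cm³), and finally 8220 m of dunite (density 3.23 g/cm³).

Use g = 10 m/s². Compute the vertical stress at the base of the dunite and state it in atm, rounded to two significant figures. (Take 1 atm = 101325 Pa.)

4100 atm

limestone: 2686 kg/m³ × 10 m/s² × 2490 m = 6.688×10^7 Pa = 660.1 atm
dolomite: 2843 kg/m³ × 10 m/s² × 2910 m = 8.273×10^7 Pa = 816.5 atm
dunite: 3230 kg/m³ × 10 m/s² × 8220 m = 2.655×10^8 Pa = 2620 atm
Total = 660.1 + 816.5 + 2620 = 4096.9 atm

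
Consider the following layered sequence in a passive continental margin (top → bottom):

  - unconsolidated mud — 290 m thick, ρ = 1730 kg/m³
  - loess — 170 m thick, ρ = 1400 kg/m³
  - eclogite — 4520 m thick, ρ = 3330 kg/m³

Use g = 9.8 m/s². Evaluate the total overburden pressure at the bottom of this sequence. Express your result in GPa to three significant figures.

unconsolidated mud: 1730 kg/m³ × 9.8 m/s² × 290 m = 4.917×10^6 Pa = 4.917×10^-3 GPa
loess: 1400 kg/m³ × 9.8 m/s² × 170 m = 2.332×10^6 Pa = 2.332×10^-3 GPa
eclogite: 3330 kg/m³ × 9.8 m/s² × 4520 m = 1.475×10^8 Pa = 0.1475 GPa
Total = 4.917×10^-3 + 2.332×10^-3 + 0.1475 = 0.15475 GPa

0.155 GPa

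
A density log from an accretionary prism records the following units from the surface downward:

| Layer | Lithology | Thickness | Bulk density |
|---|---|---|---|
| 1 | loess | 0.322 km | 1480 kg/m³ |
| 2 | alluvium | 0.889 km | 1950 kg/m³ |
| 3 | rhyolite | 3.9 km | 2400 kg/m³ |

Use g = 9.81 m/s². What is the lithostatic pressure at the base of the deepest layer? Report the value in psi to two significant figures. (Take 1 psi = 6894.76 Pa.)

16000 psi

loess: 1480 kg/m³ × 9.81 m/s² × 322 m = 4.675×10^6 Pa = 678.1 psi
alluvium: 1950 kg/m³ × 9.81 m/s² × 889 m = 1.701×10^7 Pa = 2467 psi
rhyolite: 2400 kg/m³ × 9.81 m/s² × 3900 m = 9.182×10^7 Pa = 13318 psi
Total = 678.1 + 2467 + 13318 = 16462 psi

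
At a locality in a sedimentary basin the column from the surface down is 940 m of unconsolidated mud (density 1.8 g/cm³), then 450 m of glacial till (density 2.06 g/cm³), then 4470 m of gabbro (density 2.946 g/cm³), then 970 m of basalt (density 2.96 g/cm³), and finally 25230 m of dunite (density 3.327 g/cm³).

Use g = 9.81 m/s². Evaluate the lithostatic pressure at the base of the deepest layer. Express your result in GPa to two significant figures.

1.0 GPa

unconsolidated mud: 1800 kg/m³ × 9.81 m/s² × 940 m = 1.660×10^7 Pa = 0.01660 GPa
glacial till: 2060 kg/m³ × 9.81 m/s² × 450 m = 9.094×10^6 Pa = 9.094×10^-3 GPa
gabbro: 2946 kg/m³ × 9.81 m/s² × 4470 m = 1.292×10^8 Pa = 0.1292 GPa
basalt: 2960 kg/m³ × 9.81 m/s² × 970 m = 2.817×10^7 Pa = 0.02817 GPa
dunite: 3327 kg/m³ × 9.81 m/s² × 25230 m = 8.235×10^8 Pa = 0.8235 GPa
Total = 0.01660 + 9.094×10^-3 + 0.1292 + 0.02817 + 0.8235 = 1.0065 GPa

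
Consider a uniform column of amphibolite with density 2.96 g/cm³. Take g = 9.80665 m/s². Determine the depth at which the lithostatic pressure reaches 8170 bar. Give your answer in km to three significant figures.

28.1 km

h = P/(ρg) = 8170 bar / (2960 kg/m³ × 9.80665 m/s²) = 8.170×10^8 Pa / 29028 Pa/m = 28146 m
= 28.146 km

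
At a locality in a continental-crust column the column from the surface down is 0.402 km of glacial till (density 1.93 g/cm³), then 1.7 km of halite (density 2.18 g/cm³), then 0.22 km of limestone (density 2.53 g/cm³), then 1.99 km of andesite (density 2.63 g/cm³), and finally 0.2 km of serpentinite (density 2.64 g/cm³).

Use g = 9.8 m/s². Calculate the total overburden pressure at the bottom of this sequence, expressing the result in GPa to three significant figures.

0.106 GPa

glacial till: 1930 kg/m³ × 9.8 m/s² × 402 m = 7.603×10^6 Pa = 7.603×10^-3 GPa
halite: 2180 kg/m³ × 9.8 m/s² × 1700 m = 3.632×10^7 Pa = 0.03632 GPa
limestone: 2530 kg/m³ × 9.8 m/s² × 220 m = 5.455×10^6 Pa = 5.455×10^-3 GPa
andesite: 2630 kg/m³ × 9.8 m/s² × 1990 m = 5.129×10^7 Pa = 0.05129 GPa
serpentinite: 2640 kg/m³ × 9.8 m/s² × 200 m = 5.174×10^6 Pa = 5.174×10^-3 GPa
Total = 7.603×10^-3 + 0.03632 + 5.455×10^-3 + 0.05129 + 5.174×10^-3 = 0.10584 GPa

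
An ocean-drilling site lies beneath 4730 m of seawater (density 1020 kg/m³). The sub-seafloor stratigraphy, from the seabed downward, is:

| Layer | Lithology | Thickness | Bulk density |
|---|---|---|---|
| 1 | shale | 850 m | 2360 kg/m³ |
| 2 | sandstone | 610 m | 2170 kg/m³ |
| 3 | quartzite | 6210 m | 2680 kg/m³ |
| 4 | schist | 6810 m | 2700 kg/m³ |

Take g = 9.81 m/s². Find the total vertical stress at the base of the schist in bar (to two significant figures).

4200 bar

seawater: 1020 kg/m³ × 9.81 m/s² × 4730 m = 4.733×10^7 Pa = 473.3 bar
shale: 2360 kg/m³ × 9.81 m/s² × 850 m = 1.968×10^7 Pa = 196.8 bar
sandstone: 2170 kg/m³ × 9.81 m/s² × 610 m = 1.299×10^7 Pa = 129.9 bar
quartzite: 2680 kg/m³ × 9.81 m/s² × 6210 m = 1.633×10^8 Pa = 1633 bar
schist: 2700 kg/m³ × 9.81 m/s² × 6810 m = 1.804×10^8 Pa = 1804 bar
Total = 473.3 + 196.8 + 129.9 + 1633 + 1804 = 4236.4 bar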